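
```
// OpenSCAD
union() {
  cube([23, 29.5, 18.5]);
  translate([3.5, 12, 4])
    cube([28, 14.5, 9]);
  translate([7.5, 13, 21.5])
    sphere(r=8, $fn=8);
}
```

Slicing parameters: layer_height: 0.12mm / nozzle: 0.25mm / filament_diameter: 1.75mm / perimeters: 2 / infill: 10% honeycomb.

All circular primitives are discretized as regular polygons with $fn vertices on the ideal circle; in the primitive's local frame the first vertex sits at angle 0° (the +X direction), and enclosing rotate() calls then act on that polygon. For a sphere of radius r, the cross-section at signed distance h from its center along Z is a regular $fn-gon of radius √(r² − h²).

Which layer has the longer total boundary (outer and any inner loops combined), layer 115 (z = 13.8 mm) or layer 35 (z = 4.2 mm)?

Layer 115 (z = 13.8): the 23×29.5 cube contributes its full rectangle (perimeter 105.00 mm); the cube at (3.5, 12) does not reach this height (z outside [4, 13]); the r=8 sphere at (7.5, 13) slices to a regular 8-gon of circumradius 2.170 (√(r²−h²) with h=7.7 from center) (perimeter = 2·8·2.170·sin(180°/8) = 13.29 mm); Combining (union): the r=8 sphere at (7.5, 13) lies entirely inside the 23×29.5 cube, so the union is just the 23×29.5 cube — boundary = 105.00 mm. So its perimeter = 105.00 mm. Layer 35 (z = 4.2): the 23×29.5 cube contributes its full rectangle (perimeter 105.00 mm); the 28×14.5 cube at (3.5, 12) contributes its full rectangle (perimeter 85.00 mm); the sphere at (7.5, 13) does not reach this height (|z−center|=17.300 > r=8); Combining (union): the regions partially overlap (shared area 282.75 mm²), so the edge portions inside another operand are dropped and the merged outline is re-measured after clipping — boundary = 122.00 mm. So its perimeter = 122.00 mm. Layer 35 is larger (122.00 vs 105.00 mm).

layer 35 (z = 4.2 mm)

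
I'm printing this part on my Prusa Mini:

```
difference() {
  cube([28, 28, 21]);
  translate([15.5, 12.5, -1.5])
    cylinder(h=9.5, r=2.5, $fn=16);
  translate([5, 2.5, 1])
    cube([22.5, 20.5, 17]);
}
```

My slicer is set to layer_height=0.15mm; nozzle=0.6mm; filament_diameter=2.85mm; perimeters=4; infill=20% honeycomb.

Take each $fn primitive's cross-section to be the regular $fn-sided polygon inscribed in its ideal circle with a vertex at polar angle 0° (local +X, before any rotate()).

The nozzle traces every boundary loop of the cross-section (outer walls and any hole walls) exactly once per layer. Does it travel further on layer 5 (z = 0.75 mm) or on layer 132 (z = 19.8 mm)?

Layer 5 (z = 0.75): the cube is present — its section is the full 28×28 rectangle (perimeter 112.00 mm); the cylinder at (15.5, 12.5): section is a regular 16-gon, circumradius r=2.5 (perimeter = 2·16·2.500·sin(180°/16) = 15.61 mm); the cube at (5, 2.5) is not intersected at this z (z outside [1, 18]); After the difference (first − rest): starting from the 28×28 cube, the r=2.5 cylinder at (15.5, 12.5) lies wholly inside it (removes its full 19.13 mm² and its 15.61 mm outline becomes a hole wall) — boundary (outer + 1 inner loop) = 127.61 mm. So its perimeter = 127.61 mm. Layer 132 (z = 19.8): the cube is present — its section is the full 28×28 rectangle (perimeter 112.00 mm); the cylinder at (15.5, 12.5) does not reach this height (z outside [-1.5, 8]); the cube at (5, 2.5) does not reach this height (z outside [1, 18]); Subtracting the remaining from the first: none of the subtracted shapes is present at this height, so the 28×28 cube is unchanged — boundary = 112.00 mm. So its perimeter = 112.00 mm. Layer 5 is larger (127.61 vs 112.00 mm).

layer 5 (z = 0.75 mm)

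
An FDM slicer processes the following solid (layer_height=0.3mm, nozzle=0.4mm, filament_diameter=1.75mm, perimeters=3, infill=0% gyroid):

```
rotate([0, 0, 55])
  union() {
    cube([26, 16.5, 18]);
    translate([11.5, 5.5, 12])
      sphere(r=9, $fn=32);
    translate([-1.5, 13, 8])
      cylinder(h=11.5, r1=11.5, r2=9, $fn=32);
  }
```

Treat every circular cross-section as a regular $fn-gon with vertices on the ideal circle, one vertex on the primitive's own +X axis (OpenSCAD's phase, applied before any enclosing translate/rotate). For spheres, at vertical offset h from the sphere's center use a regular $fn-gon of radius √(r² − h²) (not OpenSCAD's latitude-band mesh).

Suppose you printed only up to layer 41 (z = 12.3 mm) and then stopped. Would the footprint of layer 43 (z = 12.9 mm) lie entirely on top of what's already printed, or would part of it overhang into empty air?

entirely on top

Compare the two slices. At z = 12.3: the 26×16.5 cube contributes its full rectangle (area 429.00 mm²); the sphere at (11.5, 5.5): section is a regular 32-gon, circumradius = √(r²−h²) = √(9²−0.3²) = 8.995 (area = (32/2)·8.995²·sin(360°/32) = 252.56 mm²); the cone at (-1.5, 13) contributes a regular 32-gon of circumradius 10.565 (interpolated between r1=11.5 and r2=9 at t=0.374) (area = (32/2)·10.565²·sin(360°/32) = 348.43 mm²); Taking the union: the regions partially overlap — summed areas 1029.98 mm² minus the doubly-counted overlap 320.60 mm² gives 709.38 mm² — area = 709.38 mm²; (whole slice rotated 55° about Z — lengths, areas and connectivity unchanged). At z = 12.9: the cube (footprint 26×16.5) is included at this height (area 429.00 mm²); the r=9 sphere at (11.5, 5.5) contributes a regular 32-gon of circumradius √(9²−0.9²) = 8.955 (area = (32/2)·8.955²·sin(360°/32) = 250.31 mm²); the cone at (-1.5, 13): at t=0.426 of its height the radius interpolates to r₁+(r₂−r₁)t = 10.435, giving a regular 32-gon of that circumradius (area = (32/2)·10.435²·sin(360°/32) = 339.88 mm²); Combining (union): the regions partially overlap — summed areas 1019.19 mm² minus the doubly-counted overlap 316.60 mm² gives 702.59 mm² — area = 702.59 mm²; (rotated 55° about Z; rotation is an isometry so areas/perimeters/island counts are preserved). Checking containment: the cross-section at z = 12.9 is a subset of the cross-section at z = 12.3.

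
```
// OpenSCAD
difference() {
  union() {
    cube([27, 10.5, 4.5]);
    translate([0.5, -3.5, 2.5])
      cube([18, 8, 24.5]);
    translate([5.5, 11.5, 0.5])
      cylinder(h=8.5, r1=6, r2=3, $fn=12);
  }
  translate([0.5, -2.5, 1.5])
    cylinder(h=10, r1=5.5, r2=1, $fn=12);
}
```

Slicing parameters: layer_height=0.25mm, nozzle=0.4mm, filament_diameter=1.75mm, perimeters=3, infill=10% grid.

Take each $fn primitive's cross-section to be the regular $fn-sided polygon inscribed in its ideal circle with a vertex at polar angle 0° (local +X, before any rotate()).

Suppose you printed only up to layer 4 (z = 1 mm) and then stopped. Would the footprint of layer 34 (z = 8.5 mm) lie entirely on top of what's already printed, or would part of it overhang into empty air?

part overhangs

Compare the two slices. At z = 1: the cube is present — its section is the full 27×10.5 rectangle (area 283.50 mm²); the cube at (0.5, -3.5) is absent (z outside [2.5, 27]); the cone at (5.5, 11.5) (r1=6→r2=3) has section circumradius 5.824 here — a regular 12-gon (area = (12/2)·5.824²·sin(360°/12) = 101.74 mm²); Merging all regions: the regions partially overlap — summed areas 385.24 mm² minus the doubly-counted overlap 39.49 mm² gives 345.76 mm² — area = 345.76 mm²; the cone at (0.5, -2.5) is absent (z outside [1.5, 11.5]); Subtracting the remaining from the first: none of the subtracted shapes is present at this height, so that combined region is unchanged — area = 345.76 mm². At z = 8.5: the cube is not intersected at this z (z outside [0, 4.5]); the 18×8 cube at (0.5, -3.5) contributes its full rectangle (area 144.00 mm²); the cone at (5.5, 11.5) contributes a regular 12-gon of circumradius 3.176 (interpolated between r1=6 and r2=3 at t=0.941) (area = (12/2)·3.176²·sin(360°/12) = 30.27 mm²); Combining (union): the 2 present regions are separate (no shared area or edge), so areas and boundary lengths simply add and each stays a separate island — area = 174.27 mm²; the cone at (0.5, -2.5): at t=0.700 of its height the radius interpolates to r₁+(r₂−r₁)t = 2.350, giving a regular 12-gon of that circumradius (area = (12/2)·2.350²·sin(360°/12) = 16.57 mm²); Subtracting the remaining from the first: starting from that combined region (174.27 mm²), the cone at (0.5, -2.5) partially overlaps it — only the 6.36 mm² overlap (of its 16.57 mm²) is removed, clipping the outline — area = 167.91 mm². Checking containment: at z = 8.5 the cross-section extends beyond the z = 1 cross-section by about 56.64 mm².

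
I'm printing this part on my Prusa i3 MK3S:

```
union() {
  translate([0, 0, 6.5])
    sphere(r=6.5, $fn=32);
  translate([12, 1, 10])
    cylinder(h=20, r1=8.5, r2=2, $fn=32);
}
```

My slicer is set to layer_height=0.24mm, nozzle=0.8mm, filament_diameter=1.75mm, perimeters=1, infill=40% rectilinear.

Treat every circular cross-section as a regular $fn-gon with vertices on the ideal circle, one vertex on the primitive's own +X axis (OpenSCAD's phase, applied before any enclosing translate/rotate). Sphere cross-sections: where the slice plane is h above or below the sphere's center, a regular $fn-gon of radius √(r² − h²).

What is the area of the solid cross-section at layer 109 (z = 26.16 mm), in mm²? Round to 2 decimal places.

32.93 mm²

At z = 26.16 mm: the sphere is absent (|z−center|=19.660 > r=6.5); the cone at (12, 1): at t=0.808 of its height the radius interpolates to r₁+(r₂−r₁)t = 3.248, giving a regular 32-gon of that circumradius (area = (32/2)·3.248²·sin(360°/32) = 32.93 mm²); Taking the union: only the cone at (12, 1) is present, so the union is just that shape — area = 32.93 mm². Overall, the cross-section is a single solid region. Net area = 32.93 mm².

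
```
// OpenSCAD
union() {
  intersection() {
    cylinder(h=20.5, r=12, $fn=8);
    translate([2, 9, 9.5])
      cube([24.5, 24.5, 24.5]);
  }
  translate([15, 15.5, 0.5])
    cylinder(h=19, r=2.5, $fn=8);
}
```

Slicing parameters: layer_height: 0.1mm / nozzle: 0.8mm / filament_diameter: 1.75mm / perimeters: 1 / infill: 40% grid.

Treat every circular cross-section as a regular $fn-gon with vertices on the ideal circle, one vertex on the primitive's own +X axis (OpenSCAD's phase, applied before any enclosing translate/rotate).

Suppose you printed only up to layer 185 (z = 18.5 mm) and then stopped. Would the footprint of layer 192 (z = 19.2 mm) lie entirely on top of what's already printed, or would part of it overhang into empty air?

Compare the two slices. At z = 18.5: the r=12 cylinder contributes a regular 8-gon of circumradius 12 (area = (8/2)·12.000²·sin(360°/8) = 407.29 mm²); the cube at (2, 9) (footprint 24.5×24.5) is included at this height (area 600.25 mm²); After intersecting: the 24.5×24.5 cube at (2, 9) partially overlaps the r=12 cylinder; clipping to the common part keeps 5.69 mm² — area = 5.69 mm²; the r=2.5 cylinder at (15, 15.5) contributes a regular 8-gon of circumradius 2.5 (area = (8/2)·2.500²·sin(360°/8) = 17.68 mm²); Combining (union): the 2 present regions are separate (no shared area or edge), so areas and boundary lengths simply add and each stays a separate island — area = 23.37 mm². At z = 19.2: the cylinder: section is a regular 8-gon, circumradius r=12 (area = (8/2)·12.000²·sin(360°/8) = 407.29 mm²); the cube at (2, 9) (footprint 24.5×24.5) is included at this height (area 600.25 mm²); After intersecting: the 24.5×24.5 cube at (2, 9) partially overlaps the r=12 cylinder; clipping to the common part keeps 5.69 mm² — area = 5.69 mm²; the r=2.5 cylinder at (15, 15.5) gives a regular 8-gon of circumradius 2.5 (constant along its height) (area = (8/2)·2.500²·sin(360°/8) = 17.68 mm²); Combining (union): the 2 present regions are separate (no shared area or edge), so areas and boundary lengths simply add and each stays a separate island — area = 23.37 mm². Checking containment: the cross-section at z = 19.2 is a subset of the cross-section at z = 18.5.

entirely on top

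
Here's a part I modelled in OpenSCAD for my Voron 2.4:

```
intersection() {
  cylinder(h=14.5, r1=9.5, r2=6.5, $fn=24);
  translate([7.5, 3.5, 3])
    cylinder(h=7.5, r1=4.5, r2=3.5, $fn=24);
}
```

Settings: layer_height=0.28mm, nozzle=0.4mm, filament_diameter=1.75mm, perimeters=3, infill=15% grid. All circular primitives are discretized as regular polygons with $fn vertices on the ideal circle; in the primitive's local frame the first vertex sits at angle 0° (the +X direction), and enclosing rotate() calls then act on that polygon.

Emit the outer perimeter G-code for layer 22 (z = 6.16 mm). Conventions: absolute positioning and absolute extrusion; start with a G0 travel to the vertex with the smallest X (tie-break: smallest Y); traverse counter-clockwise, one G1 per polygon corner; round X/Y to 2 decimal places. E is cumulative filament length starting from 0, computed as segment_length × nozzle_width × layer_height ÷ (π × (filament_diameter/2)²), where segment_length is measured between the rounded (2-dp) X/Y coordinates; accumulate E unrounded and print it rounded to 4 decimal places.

G0 X3.42 Y3.50 Z6.16
G1 X3.56 Y2.44 E0.0498
G1 X3.97 Y1.46 E0.0993
G1 X4.62 Y0.62 E0.1487
G1 X5.46 Y-0.03 E0.1982
G1 X6.44 Y-0.44 E0.2476
G1 X7.50 Y-0.58 E0.2974
G1 X8.16 Y-0.49 E0.3284
G1 X8.23 Y0.00 E0.3515
G1 X7.95 Y2.13 E0.4515
G1 X7.12 Y4.11 E0.5515
G1 X5.82 Y5.82 E0.6515
G1 X4.85 Y6.56 E0.7083
G1 X4.62 Y6.38 E0.7219
G1 X3.97 Y5.54 E0.7714
G1 X3.56 Y4.56 E0.8208
G1 X3.42 Y3.50 E0.8706

At z = 6.16 mm: the cone (r1=9.5→r2=6.5) has section circumradius 8.226 here — a regular 24-gon; the cone at (7.5, 3.5) contributes a regular 24-gon of circumradius 4.079 (interpolated between r1=4.5 and r2=3.5 at t=0.421); Taking the intersection: the cone at (7.5, 3.5) partially overlaps the cone; clipping to the common part keeps 22.34 mm² — 1 connected region. The outline is a single polygon with 16 vertices. Extrusion per mm of travel: 0.4 × 0.28 / (π × 0.875²) = 0.046564. Accumulating E over each segment gives final E = 0.8706.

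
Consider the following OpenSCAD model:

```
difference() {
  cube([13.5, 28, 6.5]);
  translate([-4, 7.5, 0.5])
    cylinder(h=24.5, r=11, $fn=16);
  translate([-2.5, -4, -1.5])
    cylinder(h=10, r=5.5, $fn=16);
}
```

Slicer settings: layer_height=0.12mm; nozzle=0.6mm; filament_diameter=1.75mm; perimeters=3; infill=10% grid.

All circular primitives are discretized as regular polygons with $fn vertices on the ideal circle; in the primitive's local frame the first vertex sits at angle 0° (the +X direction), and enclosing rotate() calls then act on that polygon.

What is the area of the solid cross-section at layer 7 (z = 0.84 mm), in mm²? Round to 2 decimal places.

283.43 mm²

At z = 0.84 mm: the cube (footprint 13.5×28) is included at this height (area 378.00 mm²); the r=11 cylinder at (-4, 7.5) gives a regular 16-gon of circumradius 11 (constant along its height) (area = (16/2)·11.000²·sin(360°/16) = 370.44 mm²); the r=5.5 cylinder at (-2.5, -4) gives a regular 16-gon of circumradius 5.5 (constant along its height) (area = (16/2)·5.500²·sin(360°/16) = 92.61 mm²); After the difference (first − rest): starting from the 13.5×28 cube (378.00 mm²), the r=11 cylinder at (-4, 7.5) partially overlaps it — only the 94.57 mm² overlap (of its 370.44 mm²) is removed, clipping the outline; the r=5.5 cylinder at (-2.5, -4) misses the remaining region (no effect) — area = 283.43 mm². Overall, the cross-section is a single solid region. Net area = 283.43 mm².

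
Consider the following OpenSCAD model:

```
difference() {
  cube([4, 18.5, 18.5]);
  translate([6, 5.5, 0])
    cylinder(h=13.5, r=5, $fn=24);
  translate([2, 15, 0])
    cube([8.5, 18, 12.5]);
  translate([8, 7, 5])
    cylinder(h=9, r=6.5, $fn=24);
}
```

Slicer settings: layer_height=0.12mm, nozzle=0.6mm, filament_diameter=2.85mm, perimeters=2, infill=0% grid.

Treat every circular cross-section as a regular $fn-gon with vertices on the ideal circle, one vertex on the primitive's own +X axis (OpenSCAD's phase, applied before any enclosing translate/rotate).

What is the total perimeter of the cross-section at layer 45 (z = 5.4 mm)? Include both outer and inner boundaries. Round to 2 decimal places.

47.11 mm

At z = 5.4 mm: the cube (footprint 4×18.5) is included at this height (perimeter 45.00 mm); the cylinder at (6, 5.5): section is a regular 24-gon, circumradius r=5 (perimeter = 2·24·5.000·sin(180°/24) = 31.33 mm); the cube at (2, 15) (footprint 8.5×18) is included at this height (perimeter 53.00 mm); the cylinder at (8, 7): section is a regular 24-gon, circumradius r=6.5 (perimeter = 2·24·6.500·sin(180°/24) = 40.72 mm); Subtracting the remaining from the first: starting from the 4×18.5 cube, the r=5 cylinder at (6, 5.5) partially overlaps it — only the 19.49 mm² overlap (of its 77.65 mm²) is removed, clipping the outline; the 8.5×18 cube at (2, 15) partially overlaps it — only the 7.00 mm² overlap (of its 153.00 mm²) is removed, clipping the outline; the r=6.5 cylinder at (8, 7) partially overlaps it — only the 3.42 mm² overlap (of its 131.22 mm²) is removed, clipping the outline — boundary = 47.11 mm. Overall, the cross-section is a single solid region. Total boundary length (outer) = 47.11 mm.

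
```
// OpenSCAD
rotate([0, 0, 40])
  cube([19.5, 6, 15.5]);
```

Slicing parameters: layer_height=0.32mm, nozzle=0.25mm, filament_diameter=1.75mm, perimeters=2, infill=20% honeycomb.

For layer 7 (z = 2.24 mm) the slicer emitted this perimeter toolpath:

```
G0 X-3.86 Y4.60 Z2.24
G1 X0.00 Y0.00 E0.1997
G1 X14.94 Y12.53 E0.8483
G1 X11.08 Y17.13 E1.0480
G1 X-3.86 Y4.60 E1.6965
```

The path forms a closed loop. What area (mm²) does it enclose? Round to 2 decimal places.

117.09 mm²

Apply the shoelace formula to the sequence of (X, Y) vertices; enclosed area = 117.09 mm².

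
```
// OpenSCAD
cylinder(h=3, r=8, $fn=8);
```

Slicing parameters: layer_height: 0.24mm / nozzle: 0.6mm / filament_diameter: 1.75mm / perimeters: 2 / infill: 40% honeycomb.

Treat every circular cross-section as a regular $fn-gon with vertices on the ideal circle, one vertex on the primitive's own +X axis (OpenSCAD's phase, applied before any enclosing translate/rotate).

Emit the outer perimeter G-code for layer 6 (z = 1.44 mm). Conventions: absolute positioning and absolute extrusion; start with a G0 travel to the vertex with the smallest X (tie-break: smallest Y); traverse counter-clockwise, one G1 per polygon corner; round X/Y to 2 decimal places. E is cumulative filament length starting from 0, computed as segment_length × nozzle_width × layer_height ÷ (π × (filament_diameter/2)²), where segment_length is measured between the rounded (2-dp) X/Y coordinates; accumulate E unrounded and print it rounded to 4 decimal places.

At z = 1.44 mm: the r=8 cylinder contributes a regular 8-gon of circumradius 8. The outline is a single polygon with 8 vertices. Extrusion per mm of travel: 0.6 × 0.24 / (π × 0.875²) = 0.059868. Accumulating E over each segment gives final E = 2.9334.

G0 X-8.00 Y0.00 Z1.44
G1 X-5.66 Y-5.66 E0.3667
G1 X0.00 Y-8.00 E0.7333
G1 X5.66 Y-5.66 E1.1000
G1 X8.00 Y0.00 E1.4667
G1 X5.66 Y5.66 E1.8334
G1 X0.00 Y8.00 E2.2000
G1 X-5.66 Y5.66 E2.5667
G1 X-8.00 Y0.00 E2.9334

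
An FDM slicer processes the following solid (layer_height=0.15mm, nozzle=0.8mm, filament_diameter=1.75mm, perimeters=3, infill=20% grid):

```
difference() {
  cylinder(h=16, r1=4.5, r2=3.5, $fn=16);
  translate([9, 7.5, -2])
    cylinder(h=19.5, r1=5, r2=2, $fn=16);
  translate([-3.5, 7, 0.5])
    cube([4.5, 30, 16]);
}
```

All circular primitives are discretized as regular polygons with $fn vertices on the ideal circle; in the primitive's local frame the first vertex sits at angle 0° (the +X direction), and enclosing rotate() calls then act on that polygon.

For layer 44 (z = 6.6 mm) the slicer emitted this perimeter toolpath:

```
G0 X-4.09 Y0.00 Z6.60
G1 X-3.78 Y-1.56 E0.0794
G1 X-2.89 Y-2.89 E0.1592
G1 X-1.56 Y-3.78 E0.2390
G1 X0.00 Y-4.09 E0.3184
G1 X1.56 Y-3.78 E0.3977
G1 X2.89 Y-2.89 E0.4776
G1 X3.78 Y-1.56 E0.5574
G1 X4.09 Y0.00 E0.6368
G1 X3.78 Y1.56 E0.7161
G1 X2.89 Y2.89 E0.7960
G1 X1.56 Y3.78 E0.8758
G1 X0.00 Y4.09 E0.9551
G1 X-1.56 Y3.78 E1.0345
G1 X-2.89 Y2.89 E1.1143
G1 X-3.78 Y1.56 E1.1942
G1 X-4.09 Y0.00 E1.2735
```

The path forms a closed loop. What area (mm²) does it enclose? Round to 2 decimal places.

51.18 mm²

Apply the shoelace formula to the sequence of (X, Y) vertices; enclosed area = 51.18 mm².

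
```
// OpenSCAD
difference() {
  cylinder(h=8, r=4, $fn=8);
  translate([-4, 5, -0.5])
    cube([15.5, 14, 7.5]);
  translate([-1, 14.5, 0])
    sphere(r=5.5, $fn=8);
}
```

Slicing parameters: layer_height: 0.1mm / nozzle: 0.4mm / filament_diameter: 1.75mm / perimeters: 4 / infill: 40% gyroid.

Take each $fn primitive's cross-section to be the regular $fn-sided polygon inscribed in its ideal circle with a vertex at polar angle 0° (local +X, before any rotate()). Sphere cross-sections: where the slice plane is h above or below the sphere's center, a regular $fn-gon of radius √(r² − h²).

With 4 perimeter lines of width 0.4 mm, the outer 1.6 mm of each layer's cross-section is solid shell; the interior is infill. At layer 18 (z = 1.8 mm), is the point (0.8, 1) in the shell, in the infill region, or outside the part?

infill

At z = 1.8 mm: the cylinder: section is a regular 8-gon, circumradius r=4; the cube at (-4, 5) is present — its section is the full 15.5×14 rectangle; the sphere at (-1, 14.5): section is a regular 8-gon, circumradius = √(r²−h²) = √(5.5²−1.8²) = 5.197; Subtracting the remaining from the first: starting from the r=4 cylinder, the 15.5×14 cube at (-4, 5) misses the remaining region (no effect); the r=5.5 sphere at (-1, 14.5) misses the remaining region (no effect) — 1 connected region. Overall, the cross-section is a single solid region. The nearest boundary edge runs (0.00, 4.00)→(2.83, 2.83); distance from the point to it = 2.47 mm. The point is inside the cross-section and 2.47 mm from the nearest boundary — more than the 1.6 mm shell width (4 × 0.4), so it's in the infill interior.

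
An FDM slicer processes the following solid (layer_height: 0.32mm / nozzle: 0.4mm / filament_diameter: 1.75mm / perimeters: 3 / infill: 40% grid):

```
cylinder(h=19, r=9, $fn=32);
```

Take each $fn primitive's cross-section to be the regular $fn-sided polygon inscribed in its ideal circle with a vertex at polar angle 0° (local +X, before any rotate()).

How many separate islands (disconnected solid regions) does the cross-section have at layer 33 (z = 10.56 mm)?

At z = 10.56 mm: the r=9 cylinder contributes a regular 32-gon of circumradius 9. Overall, the cross-section is a single solid region. Island count = 1.

1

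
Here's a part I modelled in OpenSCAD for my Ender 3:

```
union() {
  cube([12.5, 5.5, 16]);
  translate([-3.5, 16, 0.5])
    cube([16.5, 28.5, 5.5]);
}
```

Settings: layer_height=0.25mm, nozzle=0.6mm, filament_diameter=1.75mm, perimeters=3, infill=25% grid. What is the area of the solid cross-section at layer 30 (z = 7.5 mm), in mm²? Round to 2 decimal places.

At z = 7.5 mm: the cube is present — its section is the full 12.5×5.5 rectangle (area 68.75 mm²); the cube at (-3.5, 16) is absent (z outside [0.5, 6]); Taking the union: only the 12.5×5.5 cube is present, so the union is just that shape — area = 68.75 mm². Overall, the cross-section is a single solid region. Net area = 68.75 mm².

68.75 mm²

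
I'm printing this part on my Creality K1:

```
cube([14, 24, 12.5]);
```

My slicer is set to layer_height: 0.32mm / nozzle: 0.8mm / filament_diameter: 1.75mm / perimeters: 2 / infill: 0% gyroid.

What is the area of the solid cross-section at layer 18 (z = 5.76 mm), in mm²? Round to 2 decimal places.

At z = 5.76 mm: the cube (footprint 14×24) is included at this height (area 336.00 mm²). Overall, the cross-section is a single solid region. Net area = 336.00 mm².

336.00 mm²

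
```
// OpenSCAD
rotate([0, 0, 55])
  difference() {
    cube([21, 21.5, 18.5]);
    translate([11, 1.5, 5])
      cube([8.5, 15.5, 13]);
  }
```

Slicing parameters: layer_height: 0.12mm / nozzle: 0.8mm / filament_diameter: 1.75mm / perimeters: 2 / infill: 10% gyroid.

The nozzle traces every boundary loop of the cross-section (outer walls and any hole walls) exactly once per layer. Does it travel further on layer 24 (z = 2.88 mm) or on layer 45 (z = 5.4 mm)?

Layer 24 (z = 2.88): the cube (footprint 21×21.5) is included at this height (perimeter 85.00 mm); the cube at (11, 1.5) does not reach this height (z outside [5, 18]); Taking the first minus the rest: none of the subtracted shapes is present at this height, so the 21×21.5 cube is unchanged — boundary = 85.00 mm; (rotated 55° about Z; rotation is an isometry so areas/perimeters/island counts are preserved). So its perimeter = 85.00 mm. Layer 45 (z = 5.4): the cube is present — its section is the full 21×21.5 rectangle (perimeter 85.00 mm); the cube at (11, 1.5) (footprint 8.5×15.5) is included at this height (perimeter 48.00 mm); After the difference (first − rest): starting from the 21×21.5 cube, the 8.5×15.5 cube at (11, 1.5) lies wholly inside it (removes its full 131.75 mm² and its 48.00 mm outline becomes a hole wall) — boundary (outer + 1 inner loop) = 133.00 mm; (whole slice rotated 55° about Z — lengths, areas and connectivity unchanged). So its perimeter = 133.00 mm. Layer 45 is larger (133.00 vs 85.00 mm).

layer 45 (z = 5.4 mm)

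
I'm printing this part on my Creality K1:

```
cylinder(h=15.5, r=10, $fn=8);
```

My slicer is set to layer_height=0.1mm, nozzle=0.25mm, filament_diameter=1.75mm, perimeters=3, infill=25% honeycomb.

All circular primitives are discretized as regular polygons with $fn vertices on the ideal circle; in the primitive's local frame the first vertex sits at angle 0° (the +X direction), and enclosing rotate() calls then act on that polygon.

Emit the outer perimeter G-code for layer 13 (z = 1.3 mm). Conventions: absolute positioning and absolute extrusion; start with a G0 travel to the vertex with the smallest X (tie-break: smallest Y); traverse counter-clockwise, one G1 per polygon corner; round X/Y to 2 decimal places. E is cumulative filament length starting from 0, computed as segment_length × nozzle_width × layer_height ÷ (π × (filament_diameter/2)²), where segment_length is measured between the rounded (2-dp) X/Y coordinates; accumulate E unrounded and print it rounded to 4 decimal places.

G0 X-10.00 Y0.00 Z1.30
G1 X-7.07 Y-7.07 E0.0795
G1 X0.00 Y-10.00 E0.1591
G1 X7.07 Y-7.07 E0.2386
G1 X10.00 Y0.00 E0.3182
G1 X7.07 Y7.07 E0.3977
G1 X0.00 Y10.00 E0.4773
G1 X-7.07 Y7.07 E0.5568
G1 X-10.00 Y0.00 E0.6364

At z = 1.3 mm: the cylinder: section is a regular 8-gon, circumradius r=10. The outline is a single polygon with 8 vertices. Extrusion per mm of travel: 0.25 × 0.1 / (π × 0.875²) = 0.010394. Accumulating E over each segment gives final E = 0.6364.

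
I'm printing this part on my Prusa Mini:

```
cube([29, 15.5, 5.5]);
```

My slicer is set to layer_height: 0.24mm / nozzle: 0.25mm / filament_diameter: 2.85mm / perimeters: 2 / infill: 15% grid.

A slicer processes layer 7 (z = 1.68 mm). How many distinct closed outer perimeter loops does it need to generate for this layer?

At z = 1.68 mm: the cube is present — its section is the full 29×15.5 rectangle. The result has 1 disconnected region.

1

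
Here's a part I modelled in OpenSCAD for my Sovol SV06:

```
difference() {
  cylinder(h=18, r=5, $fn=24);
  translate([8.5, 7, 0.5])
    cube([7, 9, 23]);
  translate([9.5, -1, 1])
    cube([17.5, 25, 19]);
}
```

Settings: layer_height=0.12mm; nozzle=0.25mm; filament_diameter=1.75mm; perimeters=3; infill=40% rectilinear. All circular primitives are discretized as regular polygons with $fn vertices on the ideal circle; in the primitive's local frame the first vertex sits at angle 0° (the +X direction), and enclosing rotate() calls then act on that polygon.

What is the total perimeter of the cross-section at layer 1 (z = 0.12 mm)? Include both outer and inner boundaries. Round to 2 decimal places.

31.33 mm

At z = 0.12 mm: the r=5 cylinder gives a regular 24-gon of circumradius 5 (constant along its height) (perimeter = 2·24·5.000·sin(180°/24) = 31.33 mm); the cube at (8.5, 7) is not intersected at this z (z outside [0.5, 23.5]); the cube at (9.5, -1) is not intersected at this z (z outside [1, 20]); Subtracting the remaining from the first: none of the subtracted shapes is present at this height, so the r=5 cylinder is unchanged — boundary = 31.33 mm. Overall, the cross-section is a single solid region. Total boundary length (outer) = 31.33 mm.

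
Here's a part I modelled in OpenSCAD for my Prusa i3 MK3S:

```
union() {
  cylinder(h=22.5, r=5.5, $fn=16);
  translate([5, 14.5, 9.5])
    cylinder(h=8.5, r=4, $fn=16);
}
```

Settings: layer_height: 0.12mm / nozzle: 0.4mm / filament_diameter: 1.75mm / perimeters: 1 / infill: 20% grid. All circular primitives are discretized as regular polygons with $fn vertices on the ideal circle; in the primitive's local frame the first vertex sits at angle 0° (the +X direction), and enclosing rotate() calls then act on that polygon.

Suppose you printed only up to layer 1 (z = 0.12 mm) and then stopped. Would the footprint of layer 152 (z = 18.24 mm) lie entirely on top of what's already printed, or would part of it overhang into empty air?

Compare the two slices. At z = 0.12: the cylinder: section is a regular 16-gon, circumradius r=5.5 (area = (16/2)·5.500²·sin(360°/16) = 92.61 mm²); the cylinder at (5, 14.5) does not reach this height (z outside [9.5, 18]); Merging all regions: only the r=5.5 cylinder is present, so the union is just that shape — area = 92.61 mm². At z = 18.24: the r=5.5 cylinder contributes a regular 16-gon of circumradius 5.5 (area = (16/2)·5.500²·sin(360°/16) = 92.61 mm²); the cylinder at (5, 14.5) is not intersected at this z (z outside [9.5, 18]); Combining (union): only the r=5.5 cylinder is present, so the union is just that shape — area = 92.61 mm². Checking containment: the cross-section at z = 18.24 is a subset of the cross-section at z = 0.12.

entirely on top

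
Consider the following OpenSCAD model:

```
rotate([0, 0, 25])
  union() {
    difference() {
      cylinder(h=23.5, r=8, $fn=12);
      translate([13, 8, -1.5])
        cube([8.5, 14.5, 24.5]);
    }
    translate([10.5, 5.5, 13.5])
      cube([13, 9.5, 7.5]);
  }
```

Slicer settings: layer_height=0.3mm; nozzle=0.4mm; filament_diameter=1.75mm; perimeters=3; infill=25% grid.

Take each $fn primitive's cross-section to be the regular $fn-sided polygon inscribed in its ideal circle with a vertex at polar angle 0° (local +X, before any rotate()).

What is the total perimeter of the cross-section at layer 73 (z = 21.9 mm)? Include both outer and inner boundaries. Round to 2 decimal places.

49.69 mm

At z = 21.9 mm: the r=8 cylinder gives a regular 12-gon of circumradius 8 (constant along its height) (perimeter = 2·12·8.000·sin(180°/12) = 49.69 mm); the cube at (13, 8) (footprint 8.5×14.5) is included at this height (perimeter 46.00 mm); Taking the first minus the rest: starting from the r=8 cylinder, the 8.5×14.5 cube at (13, 8) misses the remaining region (no effect) — boundary = 49.69 mm; the cube at (10.5, 5.5) is absent (z outside [13.5, 21]); Merging all regions: only that combined region is present, so the union is just that shape — boundary = 49.69 mm; (whole slice rotated 25° about Z — lengths, areas and connectivity unchanged). Overall, the cross-section is a single solid region. Total boundary length (outer) = 49.69 mm.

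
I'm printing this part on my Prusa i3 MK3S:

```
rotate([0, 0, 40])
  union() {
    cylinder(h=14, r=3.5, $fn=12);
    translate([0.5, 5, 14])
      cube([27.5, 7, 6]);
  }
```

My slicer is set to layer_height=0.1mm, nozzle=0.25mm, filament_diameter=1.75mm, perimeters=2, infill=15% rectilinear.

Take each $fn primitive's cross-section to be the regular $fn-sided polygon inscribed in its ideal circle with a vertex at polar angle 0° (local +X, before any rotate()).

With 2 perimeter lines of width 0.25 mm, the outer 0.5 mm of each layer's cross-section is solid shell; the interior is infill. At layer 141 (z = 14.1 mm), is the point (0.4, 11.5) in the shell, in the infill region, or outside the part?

At z = 14.1 mm: the cylinder does not reach this height (z outside [0, 14]); the cube at (0.5, 5) (footprint 27.5×7) is included at this height; Merging all regions: only the 27.5×7 cube at (0.5, 5) is present, so the union is just that shape — 1 connected region; (whole slice rotated 40° about Z — lengths, areas and connectivity unchanged). Overall, the cross-section is a single solid region. Undo the 40° rotation: the query point maps to (7.698, 8.552) in the un-rotated model frame. The nearest boundary edge runs (28.00, 12.00)→(0.50, 12.00); distance from the point to it = 3.45 mm. The point is inside the cross-section and 3.45 mm from the nearest boundary — more than the 0.5 mm shell width (2 × 0.25), so it's in the infill interior.

infill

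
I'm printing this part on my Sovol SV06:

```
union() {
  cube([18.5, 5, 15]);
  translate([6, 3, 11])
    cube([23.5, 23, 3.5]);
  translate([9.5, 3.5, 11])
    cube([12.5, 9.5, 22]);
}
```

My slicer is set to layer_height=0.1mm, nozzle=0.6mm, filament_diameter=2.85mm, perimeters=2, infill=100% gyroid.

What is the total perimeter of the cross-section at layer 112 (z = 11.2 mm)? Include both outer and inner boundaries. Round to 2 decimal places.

At z = 11.2 mm: the 18.5×5 cube contributes its full rectangle (perimeter 47.00 mm); the cube at (6, 3) (footprint 23.5×23) is included at this height (perimeter 93.00 mm); the cube at (9.5, 3.5) (footprint 12.5×9.5) is included at this height (perimeter 44.00 mm); Merging all regions: the regions partially overlap (shared area 143.75 mm²), so the edge portions inside another operand are dropped and the merged outline is re-measured after clipping — boundary = 111.00 mm. Overall, the cross-section is a single solid region. Total boundary length (outer) = 111.00 mm.

111.00 mm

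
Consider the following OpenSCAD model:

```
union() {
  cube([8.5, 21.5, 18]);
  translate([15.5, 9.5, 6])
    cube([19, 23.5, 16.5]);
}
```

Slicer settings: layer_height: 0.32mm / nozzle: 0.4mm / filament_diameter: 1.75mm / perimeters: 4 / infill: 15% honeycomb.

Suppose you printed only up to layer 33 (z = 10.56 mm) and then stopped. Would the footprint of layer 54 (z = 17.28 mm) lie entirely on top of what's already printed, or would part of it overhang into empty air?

Compare the two slices. At z = 10.56: the cube (footprint 8.5×21.5) is included at this height (area 182.75 mm²); the cube at (15.5, 9.5) is present — its section is the full 19×23.5 rectangle (area 446.50 mm²); Merging all regions: the 2 present regions are separate (no shared area or edge), so areas and boundary lengths simply add and each stays a separate island — area = 629.25 mm². At z = 17.28: the cube (footprint 8.5×21.5) is included at this height (area 182.75 mm²); the cube at (15.5, 9.5) is present — its section is the full 19×23.5 rectangle (area 446.50 mm²); Combining (union): the 2 present regions are separate (no shared area or edge), so areas and boundary lengths simply add and each stays a separate island — area = 629.25 mm². Checking containment: the cross-section at z = 17.28 is a subset of the cross-section at z = 10.56.

entirely on top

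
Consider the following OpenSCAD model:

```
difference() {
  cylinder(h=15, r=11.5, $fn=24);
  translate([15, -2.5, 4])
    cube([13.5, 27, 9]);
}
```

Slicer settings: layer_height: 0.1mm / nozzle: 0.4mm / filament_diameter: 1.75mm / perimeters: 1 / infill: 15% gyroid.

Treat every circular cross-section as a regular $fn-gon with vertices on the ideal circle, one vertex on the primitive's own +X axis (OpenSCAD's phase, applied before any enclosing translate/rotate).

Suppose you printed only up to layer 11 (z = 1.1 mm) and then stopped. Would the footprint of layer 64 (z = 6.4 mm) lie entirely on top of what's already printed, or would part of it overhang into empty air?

entirely on top

Compare the two slices. At z = 1.1: the r=11.5 cylinder contributes a regular 24-gon of circumradius 11.5 (area = (24/2)·11.500²·sin(360°/24) = 410.75 mm²); the cube at (15, -2.5) does not reach this height (z outside [4, 13]); Taking the first minus the rest: none of the subtracted shapes is present at this height, so the r=11.5 cylinder is unchanged — area = 410.75 mm². At z = 6.4: the cylinder: section is a regular 24-gon, circumradius r=11.5 (area = (24/2)·11.500²·sin(360°/24) = 410.75 mm²); the cube at (15, -2.5) (footprint 13.5×27) is included at this height (area 364.50 mm²); After the difference (first − rest): starting from the r=11.5 cylinder (410.75 mm²), the 13.5×27 cube at (15, -2.5) misses the remaining region (no effect) — area = 410.75 mm². Checking containment: the cross-section at z = 6.4 is a subset of the cross-section at z = 1.1.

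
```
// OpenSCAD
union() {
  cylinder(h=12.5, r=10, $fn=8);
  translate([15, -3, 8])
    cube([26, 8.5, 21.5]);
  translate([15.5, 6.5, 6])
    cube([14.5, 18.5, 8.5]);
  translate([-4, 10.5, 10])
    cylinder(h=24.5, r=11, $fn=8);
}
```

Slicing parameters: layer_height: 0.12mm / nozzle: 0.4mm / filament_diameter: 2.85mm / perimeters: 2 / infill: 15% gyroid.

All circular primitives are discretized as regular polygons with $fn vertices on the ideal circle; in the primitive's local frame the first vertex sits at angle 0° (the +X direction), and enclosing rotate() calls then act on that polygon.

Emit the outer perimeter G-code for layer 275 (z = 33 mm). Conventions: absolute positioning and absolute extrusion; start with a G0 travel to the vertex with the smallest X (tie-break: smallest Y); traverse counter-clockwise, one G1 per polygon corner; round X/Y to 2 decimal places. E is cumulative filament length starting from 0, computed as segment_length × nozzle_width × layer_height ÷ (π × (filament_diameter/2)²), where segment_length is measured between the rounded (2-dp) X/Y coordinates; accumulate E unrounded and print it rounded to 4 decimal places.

G0 X-15.00 Y10.50 Z33.00
G1 X-11.78 Y2.72 E0.0634
G1 X-4.00 Y-0.50 E0.1267
G1 X3.78 Y2.72 E0.1901
G1 X7.00 Y10.50 E0.2534
G1 X3.78 Y18.28 E0.3168
G1 X-4.00 Y21.50 E0.3801
G1 X-11.78 Y18.28 E0.4435
G1 X-15.00 Y10.50 E0.5068

At z = 33 mm: the cylinder is absent (z outside [0, 12.5]); the cube at (15, -3) does not reach this height (z outside [8, 29.5]); the cube at (15.5, 6.5) is not intersected at this z (z outside [6, 14.5]); the r=11 cylinder at (-4, 10.5) contributes a regular 8-gon of circumradius 11; Merging all regions: only the r=11 cylinder at (-4, 10.5) is present, so the union is just that shape — 1 connected region. The outline is a single polygon with 8 vertices. Extrusion per mm of travel: 0.4 × 0.12 / (π × 1.425²) = 0.007524. Accumulating E over each segment gives final E = 0.5068.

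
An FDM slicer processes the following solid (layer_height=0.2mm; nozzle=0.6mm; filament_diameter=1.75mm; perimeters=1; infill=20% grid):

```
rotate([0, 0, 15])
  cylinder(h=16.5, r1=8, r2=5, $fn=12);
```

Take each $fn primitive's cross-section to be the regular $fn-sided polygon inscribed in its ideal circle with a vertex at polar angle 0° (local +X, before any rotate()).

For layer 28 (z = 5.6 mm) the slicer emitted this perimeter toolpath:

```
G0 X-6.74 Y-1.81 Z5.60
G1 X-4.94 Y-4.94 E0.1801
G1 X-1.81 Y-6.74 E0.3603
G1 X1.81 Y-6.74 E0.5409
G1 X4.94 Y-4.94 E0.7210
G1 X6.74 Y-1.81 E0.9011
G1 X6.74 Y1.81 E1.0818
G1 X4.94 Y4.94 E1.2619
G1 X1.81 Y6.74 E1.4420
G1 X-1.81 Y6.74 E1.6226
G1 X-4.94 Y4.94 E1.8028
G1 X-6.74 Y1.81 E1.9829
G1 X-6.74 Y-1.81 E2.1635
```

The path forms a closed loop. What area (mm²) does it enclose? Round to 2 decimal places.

Apply the shoelace formula to the sequence of (X, Y) vertices; enclosed area = 146.21 mm².

146.21 mm²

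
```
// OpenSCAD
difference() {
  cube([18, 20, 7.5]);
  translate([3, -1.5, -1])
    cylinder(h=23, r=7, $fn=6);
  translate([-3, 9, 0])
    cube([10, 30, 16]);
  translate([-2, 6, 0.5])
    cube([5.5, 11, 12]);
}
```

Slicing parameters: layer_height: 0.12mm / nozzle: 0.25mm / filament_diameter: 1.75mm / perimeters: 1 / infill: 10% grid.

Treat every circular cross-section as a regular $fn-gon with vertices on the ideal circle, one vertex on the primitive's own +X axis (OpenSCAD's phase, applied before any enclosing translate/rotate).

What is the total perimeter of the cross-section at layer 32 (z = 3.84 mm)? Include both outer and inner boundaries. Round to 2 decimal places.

At z = 3.84 mm: the cube (footprint 18×20) is included at this height (perimeter 76.00 mm); the cylinder at (3, -1.5): section is a regular 6-gon, circumradius r=7 (perimeter = 2·6·7.000·sin(180°/6) = 42.00 mm); the cube at (-3, 9) (footprint 10×30) is included at this height (perimeter 80.00 mm); the 5.5×11 cube at (-2, 6) contributes its full rectangle (perimeter 33.00 mm); Subtracting the remaining from the first: starting from the 18×20 cube, the r=7 cylinder at (3, -1.5) partially overlaps it — only the 35.66 mm² overlap (of its 127.31 mm²) is removed, clipping the outline; the 10×30 cube at (-3, 9) partially overlaps it — only the 77.00 mm² overlap (of its 300.00 mm²) is removed, clipping the outline; the 5.5×11 cube at (-2, 6) partially overlaps it — only the 10.50 mm² overlap (of its 60.50 mm²) is removed, clipping the outline — boundary = 74.07 mm. Overall, the cross-section is a single solid region. Total boundary length (outer) = 74.07 mm.

74.07 mm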